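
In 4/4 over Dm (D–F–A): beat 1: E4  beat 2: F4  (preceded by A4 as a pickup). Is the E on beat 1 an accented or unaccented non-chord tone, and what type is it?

Accented appoggiatura.

The harmony at that moment is D minor triad (D, F, A); E4 is not a chord tone.
It is approached by leap down from A4 and left by step up to F4.
Leap in, step out — an appoggiatura.
It falls on the downbeat, so it is accented.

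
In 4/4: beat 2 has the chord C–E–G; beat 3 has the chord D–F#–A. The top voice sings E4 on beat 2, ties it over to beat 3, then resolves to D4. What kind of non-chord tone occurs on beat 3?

The harmony at that moment is D major triad (D, F#, A); E4 is not a chord tone.
It is held over (the same pitch as the preceding E4) and left by step down to D4.
Held over from the previous chord and resolving down by step — a suspension.

Suspension.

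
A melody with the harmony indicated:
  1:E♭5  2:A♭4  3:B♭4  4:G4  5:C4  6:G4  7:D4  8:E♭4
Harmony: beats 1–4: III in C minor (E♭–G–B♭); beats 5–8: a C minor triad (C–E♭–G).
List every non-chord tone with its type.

A♭4 (beat 2) — appoggiatura; D4 (beat 7) — appoggiatura.

The harmony at that moment is E♭ major triad (E♭, G, B♭); A♭4 is not a chord tone.
It is approached by leap down from E♭5 and left by step up to B♭4.
Leap in, step out — an appoggiatura.
The harmony at that moment is C minor triad (C, E♭, G); D4 is not a chord tone.
It is approached by leap down from G4 and left by step up to E♭4.
Leap in, step out — an appoggiatura.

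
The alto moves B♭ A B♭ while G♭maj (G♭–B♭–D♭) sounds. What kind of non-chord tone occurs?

A is a neighbor tone.

The harmony at that moment is G♭ major triad (G♭, B♭, D♭); A is not a chord tone.
It is approached by step down from B♭ and left by step up to B♭.
Step away and step back to the same note — a neighbor tone (lower neighbor).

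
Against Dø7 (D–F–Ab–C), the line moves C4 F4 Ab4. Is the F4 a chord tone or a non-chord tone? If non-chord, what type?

Chord tone (the third of D half-diminished seventh chord).

D half-diminished seventh chord contains D, F, Ab, C; F is the third, so it is a chord tone.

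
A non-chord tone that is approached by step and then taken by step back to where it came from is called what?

Approach: by step. Departure: by step in the opposite direction, back to the starting pitch.
Stepwise on both sides but reversing to return to the same chord tone — a neighbor tone. (Had it continued onward in the same direction it would be a passing tone instead.)

Neighbor tone.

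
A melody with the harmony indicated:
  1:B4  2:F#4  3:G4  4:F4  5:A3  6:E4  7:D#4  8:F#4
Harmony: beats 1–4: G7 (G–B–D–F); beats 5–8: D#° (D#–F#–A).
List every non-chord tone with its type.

The harmony at that moment is G dominant seventh chord (G, B, D, F); F#4 is not a chord tone.
It is approached by leap down from B4 and left by step up to G4.
Leap in, step out — an appoggiatura.
The harmony at that moment is D# diminished triad (D#, F#, A); E4 is not a chord tone.
It is approached by leap up from A3 and left by step down to D#4.
Leap in, step out — an appoggiatura.

F#4 (beat 2) — appoggiatura; E4 (beat 6) — appoggiatura.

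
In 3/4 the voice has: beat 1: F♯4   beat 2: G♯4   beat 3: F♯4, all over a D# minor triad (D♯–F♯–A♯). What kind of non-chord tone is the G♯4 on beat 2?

Upper neighbor tone.

The harmony at that moment is D♯ minor triad (D♯, F♯, A♯); G♯4 is not a chord tone.
It is approached by step up from F♯4 and left by step down to F♯4.
Step away and step back to the same note — a neighbor tone (upper neighbor).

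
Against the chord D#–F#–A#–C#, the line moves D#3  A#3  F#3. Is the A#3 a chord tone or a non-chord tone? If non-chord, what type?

D# minor seventh chord contains D#, F#, A#, C#; A# is the fifth, so it is a chord tone.

Chord tone (the fifth of D# minor seventh chord).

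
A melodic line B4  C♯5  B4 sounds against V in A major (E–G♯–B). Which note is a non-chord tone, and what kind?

The harmony at that moment is E major triad (E, G♯, B); C♯5 is not a chord tone.
It is approached by step up from B4 and left by step down to B4.
Step away and step back to the same note — a neighbor tone (upper neighbor).

C♯5 is a neighbor tone.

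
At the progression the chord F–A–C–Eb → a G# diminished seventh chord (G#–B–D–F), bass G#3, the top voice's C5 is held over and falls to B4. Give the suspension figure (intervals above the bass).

At the second chord the bass is G#3. The suspended C5 lies a fourth above the bass; after resolving down by step to B4, the interval above the bass becomes a third.
Suspension figures are named by those two intervals: 4–3.

4–3 suspension.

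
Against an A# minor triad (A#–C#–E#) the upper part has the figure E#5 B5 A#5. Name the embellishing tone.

B5 is an appoggiatura.

The harmony at that moment is A# minor triad (A#, C#, E#); B5 is not a chord tone.
It is approached by leap up from E#5 and left by step down to A#5.
Leap in, step out — an appoggiatura.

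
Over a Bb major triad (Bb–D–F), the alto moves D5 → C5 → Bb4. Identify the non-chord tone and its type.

C5 is a passing tone.

The harmony at that moment is Bb major triad (Bb, D, F); C5 is not a chord tone.
It is approached by step down from D5 and left by step down to Bb4.
Step in, step out in the same direction — a passing tone.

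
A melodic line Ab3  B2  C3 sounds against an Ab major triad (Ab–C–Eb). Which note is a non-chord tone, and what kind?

B2 is an appoggiatura.

The harmony at that moment is Ab major triad (Ab, C, Eb); B2 is not a chord tone.
It is approached by leap down from Ab3 and left by step up to C3.
Leap in, step out — an appoggiatura.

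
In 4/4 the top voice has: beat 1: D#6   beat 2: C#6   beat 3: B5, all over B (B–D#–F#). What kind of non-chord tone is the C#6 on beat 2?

The harmony at that moment is B major triad (B, D#, F#); C#6 is not a chord tone.
It is approached by step down from D#6 and left by step down to B5.
Step in, step out in the same direction — a passing tone.

Passing tone.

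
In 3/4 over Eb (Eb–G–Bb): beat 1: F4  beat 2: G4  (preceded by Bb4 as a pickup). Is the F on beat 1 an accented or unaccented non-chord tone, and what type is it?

The harmony at that moment is Eb major triad (Eb, G, Bb); F4 is not a chord tone.
It is approached by leap down from Bb4 and left by step up to G4.
Leap in, step out — an appoggiatura.
It falls on the downbeat, so it is accented.

Accented appoggiatura.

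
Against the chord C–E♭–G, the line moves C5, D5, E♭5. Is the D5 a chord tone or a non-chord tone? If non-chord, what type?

The harmony at that moment is C minor triad (C, E♭, G); D5 is not a chord tone.
It is approached by step up from C5 and left by step up to E♭5.
Step in, step out in the same direction — a passing tone.

Non-chord tone — a passing tone.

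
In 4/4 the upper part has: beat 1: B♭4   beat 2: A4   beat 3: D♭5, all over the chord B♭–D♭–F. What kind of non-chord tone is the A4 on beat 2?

Escape tone.

The harmony at that moment is B♭ minor triad (B♭, D♭, F); A4 is not a chord tone.
It is approached by step down from B♭4 and left by leap up to D♭5.
Step in, leap out, on a weak beat — an escape tone.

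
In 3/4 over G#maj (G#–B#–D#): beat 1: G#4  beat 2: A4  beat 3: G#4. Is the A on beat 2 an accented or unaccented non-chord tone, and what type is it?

Unaccented neighbor tone.

The harmony at that moment is G# major triad (G#, B#, D#); A4 is not a chord tone.
It is approached by step up from G#4 and left by step down to G#4.
Step away and step back to the same note — a neighbor tone (upper neighbor).
It falls on a weak beat, so it is unaccented.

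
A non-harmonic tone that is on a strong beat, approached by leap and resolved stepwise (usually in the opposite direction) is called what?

Appoggiatura.

Approach: by leap. Departure: by step. Metric position: strong.
Leap in, step out, in a metrically strong position — an appoggiatura. (It is the mirror image of the escape tone, which steps in and leaps out from a weak position.)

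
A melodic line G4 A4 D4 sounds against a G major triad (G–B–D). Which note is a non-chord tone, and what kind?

A4 is an escape tone.

The harmony at that moment is G major triad (G, B, D); A4 is not a chord tone.
It is approached by step up from G4 and left by leap down to D4.
Step in, leap out — an escape tone.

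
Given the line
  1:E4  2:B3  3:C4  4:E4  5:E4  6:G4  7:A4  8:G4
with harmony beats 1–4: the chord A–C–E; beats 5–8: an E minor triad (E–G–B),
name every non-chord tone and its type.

B3 (beat 2) — appoggiatura; A4 (beat 7) — neighbor tone.

The harmony at that moment is A minor triad (A, C, E); B3 is not a chord tone.
It is approached by leap down from E4 and left by step up to C4.
Leap in, step out — an appoggiatura.
The harmony at that moment is E minor triad (E, G, B); A4 is not a chord tone.
It is approached by step up from G4 and left by step down to G4.
Step away and step back to the same note — a neighbor tone (upper neighbor).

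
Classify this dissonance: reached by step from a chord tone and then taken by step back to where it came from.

Neighbor tone.

Approach: by step. Departure: by step in the opposite direction, back to the starting pitch.
Stepwise on both sides but reversing to return to the same chord tone — a neighbor tone. (Had it continued onward in the same direction it would be a passing tone instead.)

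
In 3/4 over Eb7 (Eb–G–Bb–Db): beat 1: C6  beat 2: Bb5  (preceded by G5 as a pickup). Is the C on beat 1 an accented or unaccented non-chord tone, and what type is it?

The harmony at that moment is Eb dominant seventh chord (Eb, G, Bb, Db); C6 is not a chord tone.
It is approached by leap up from G5 and left by step down to Bb5.
Leap in, step out — an appoggiatura.
It falls on the downbeat, so it is accented.

Accented appoggiatura.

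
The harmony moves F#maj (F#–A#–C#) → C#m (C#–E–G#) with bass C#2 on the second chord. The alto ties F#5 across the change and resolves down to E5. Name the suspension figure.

At the second chord the bass is C#2. The suspended F#5 lies a fourth above the bass; after resolving down by step to E5, the interval above the bass becomes a third.
Suspension figures are named by those two intervals: 4–3.

4–3 suspension.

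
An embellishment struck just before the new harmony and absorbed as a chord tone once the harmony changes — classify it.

Approach: ahead of the chord change (typically by step), so it is dissonant against the current harmony. Departure: none — the same pitch is restated or held and is a chord tone of the new harmony.
Dissonant first, consonant once the harmony catches up: the note simply arrives early — an anticipation. (The reverse timing, consonant first and dissonant after the change, would be a suspension or retardation.)

Anticipation.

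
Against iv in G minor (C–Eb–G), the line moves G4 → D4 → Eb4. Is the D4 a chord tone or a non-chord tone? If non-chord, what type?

Non-chord tone — an appoggiatura.

The harmony at that moment is C minor triad (C, Eb, G); D4 is not a chord tone.
It is approached by leap down from G4 and left by step up to Eb4.
Leap in, step out — an appoggiatura.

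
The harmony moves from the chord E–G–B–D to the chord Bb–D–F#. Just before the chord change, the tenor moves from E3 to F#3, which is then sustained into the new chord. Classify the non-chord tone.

The harmony at that moment is E minor seventh chord (E, G, B, D); F#3 is not a chord tone.
It is approached by step up from E3 and then sustained as the same pitch into the next harmony.
Arriving early and becoming a chord tone when the harmony changes — an anticipation.

F#3 is an anticipation.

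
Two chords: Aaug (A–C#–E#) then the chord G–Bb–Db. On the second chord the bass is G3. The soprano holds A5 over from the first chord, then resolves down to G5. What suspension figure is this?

9–8 suspension.

At the second chord the bass is G3. The suspended A5 lies a ninth above the bass; after resolving down by step to G5, the interval above the bass becomes an octave.
Suspension figures are named by those two intervals: 9–8.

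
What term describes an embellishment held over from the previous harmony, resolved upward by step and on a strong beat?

Retardation.

Approach: by preparation — the pitch is first a chord tone, then held (tied or repeated) while the harmony changes under it. Departure: up by step. Metric position: strong.
A prepared dissonance that resolves upward by step — a retardation. (The same figure resolving downward would be a suspension.)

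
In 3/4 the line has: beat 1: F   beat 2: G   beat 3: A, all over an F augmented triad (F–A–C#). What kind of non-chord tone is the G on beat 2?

Passing tone.

The harmony at that moment is F augmented triad (F, A, C#); G is not a chord tone.
It is approached by step up from F and left by step up to A.
Step in, step out in the same direction — a passing tone.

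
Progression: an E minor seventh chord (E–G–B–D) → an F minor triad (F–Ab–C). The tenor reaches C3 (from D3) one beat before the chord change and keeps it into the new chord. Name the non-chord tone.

C3 is an anticipation.

The harmony at that moment is E minor seventh chord (E, G, B, D); C3 is not a chord tone.
It is approached by step down from D3 and then sustained as the same pitch into the next harmony.
Arriving early and becoming a chord tone when the harmony changes — an anticipation.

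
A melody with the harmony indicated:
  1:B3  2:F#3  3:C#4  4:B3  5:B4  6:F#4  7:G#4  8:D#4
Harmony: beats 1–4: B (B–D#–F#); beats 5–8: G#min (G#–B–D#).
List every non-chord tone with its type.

The harmony at that moment is B major triad (B, D#, F#); C#4 is not a chord tone.
It is approached by leap up from F#3 and left by step down to B3.
Leap in, step out — an appoggiatura.
The harmony at that moment is G# minor triad (G#, B, D#); F#4 is not a chord tone.
It is approached by leap down from B4 and left by step up to G#4.
Leap in, step out — an appoggiatura.

C#4 (beat 3) — appoggiatura; F#4 (beat 6) — appoggiatura.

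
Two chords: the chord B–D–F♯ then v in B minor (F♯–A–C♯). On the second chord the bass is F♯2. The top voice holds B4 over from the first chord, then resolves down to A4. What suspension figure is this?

4–3 suspension.

At the second chord the bass is F♯2. The suspended B4 lies a fourth above the bass; after resolving down by step to A4, the interval above the bass becomes a third.
Suspension figures are named by those two intervals: 4–3.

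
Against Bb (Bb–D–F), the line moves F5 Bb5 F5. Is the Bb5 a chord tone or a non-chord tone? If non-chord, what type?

Chord tone (the root of Bb major triad).

Bb major triad contains Bb, D, F; Bb is the root, so it is a chord tone.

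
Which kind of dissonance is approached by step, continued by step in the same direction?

Passing tone.

Approach: by step. Departure: by step, continuing in the same direction.
Stepwise on both sides with no change of direction means the note fills in the space between two different chord tones — a passing tone. (Had it turned back to its starting note it would be a neighbor tone instead.)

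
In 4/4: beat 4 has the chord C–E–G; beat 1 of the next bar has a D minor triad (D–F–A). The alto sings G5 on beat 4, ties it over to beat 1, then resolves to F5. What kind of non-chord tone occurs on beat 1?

Suspension.

The harmony at that moment is D minor triad (D, F, A); G5 is not a chord tone.
It is held over (the same pitch as the preceding G5) and left by step down to F5.
Held over from the previous chord and resolving down by step — a suspension.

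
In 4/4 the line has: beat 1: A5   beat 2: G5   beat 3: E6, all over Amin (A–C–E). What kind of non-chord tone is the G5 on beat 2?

The harmony at that moment is A minor triad (A, C, E); G5 is not a chord tone.
It is approached by step down from A5 and left by leap up to E6.
Step in, leap out, on a weak beat — an escape tone.

Escape tone.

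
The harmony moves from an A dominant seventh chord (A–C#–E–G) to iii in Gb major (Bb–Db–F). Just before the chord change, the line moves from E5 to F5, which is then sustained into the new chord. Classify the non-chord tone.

The harmony at that moment is A dominant seventh chord (A, C#, E, G); F5 is not a chord tone.
It is approached by step up from E5 and then sustained as the same pitch into the next harmony.
Arriving early and becoming a chord tone when the harmony changes — an anticipation.

F5 is an anticipation.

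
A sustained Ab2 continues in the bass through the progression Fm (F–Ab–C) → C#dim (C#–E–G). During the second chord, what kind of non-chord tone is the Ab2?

The harmony at that moment is C# diminished triad (C#, E, G); Ab2 is not a chord tone.
It is held over (the same pitch as the preceding Ab2) and then sustained as the same pitch into the next harmony.
Sustained through a change of harmony — a pedal tone.

Pedal tone (pedal point).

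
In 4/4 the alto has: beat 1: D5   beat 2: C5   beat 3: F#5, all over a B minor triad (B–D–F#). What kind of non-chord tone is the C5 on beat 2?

Escape tone.

The harmony at that moment is B minor triad (B, D, F#); C5 is not a chord tone.
It is approached by step down from D5 and left by leap up to F#5.
Step in, leap out, on a weak beat — an escape tone.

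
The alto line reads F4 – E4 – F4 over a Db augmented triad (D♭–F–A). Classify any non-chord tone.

The harmony at that moment is D♭ augmented triad (D♭, F, A); E4 is not a chord tone.
It is approached by step down from F4 and left by step up to F4.
Step away and step back to the same note — a neighbor tone (lower neighbor).

E4 is a neighbor tone.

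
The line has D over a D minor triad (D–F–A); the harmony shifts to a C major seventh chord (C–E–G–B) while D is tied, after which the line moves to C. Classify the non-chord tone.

D is a suspension.

The harmony at that moment is C major seventh chord (C, E, G, B); D is not a chord tone.
It is held over (the same pitch as the preceding D) and left by step down to C.
Held over from the previous chord and resolving down by step — a suspension.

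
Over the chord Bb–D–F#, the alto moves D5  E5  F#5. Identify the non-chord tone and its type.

The harmony at that moment is Bb augmented triad (Bb, D, F#); E5 is not a chord tone.
It is approached by step up from D5 and left by step up to F#5.
Step in, step out in the same direction — a passing tone.

E5 is a passing tone.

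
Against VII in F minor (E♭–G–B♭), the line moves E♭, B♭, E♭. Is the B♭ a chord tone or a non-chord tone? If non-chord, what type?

Eb major triad contains E♭, G, B♭; B♭ is the fifth, so it is a chord tone.

Chord tone (the fifth of Eb major triad).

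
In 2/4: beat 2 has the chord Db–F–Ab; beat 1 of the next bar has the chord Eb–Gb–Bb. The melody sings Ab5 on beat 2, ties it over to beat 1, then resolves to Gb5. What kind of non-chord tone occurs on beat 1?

The harmony at that moment is Eb minor triad (Eb, Gb, Bb); Ab5 is not a chord tone.
It is held over (the same pitch as the preceding Ab5) and left by step down to Gb5.
Held over from the previous chord and resolving down by step — a suspension.

Suspension.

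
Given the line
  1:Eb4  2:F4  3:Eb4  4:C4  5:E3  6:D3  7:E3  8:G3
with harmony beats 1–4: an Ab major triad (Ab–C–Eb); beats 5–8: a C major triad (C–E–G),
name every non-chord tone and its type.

F4 (beat 2) — neighbor tone; D3 (beat 6) — neighbor tone.

The harmony at that moment is Ab major triad (Ab, C, Eb); F4 is not a chord tone.
It is approached by step up from Eb4 and left by step down to Eb4.
Step away and step back to the same note — a neighbor tone (upper neighbor).
The harmony at that moment is C major triad (C, E, G); D3 is not a chord tone.
It is approached by step down from E3 and left by step up to E3.
Step away and step back to the same note — a neighbor tone (lower neighbor).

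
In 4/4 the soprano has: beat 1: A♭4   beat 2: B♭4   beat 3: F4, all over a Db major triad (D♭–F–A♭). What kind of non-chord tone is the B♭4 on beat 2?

The harmony at that moment is D♭ major triad (D♭, F, A♭); B♭4 is not a chord tone.
It is approached by step up from A♭4 and left by leap down to F4.
Step in, leap out, on a weak beat — an escape tone.

Escape tone.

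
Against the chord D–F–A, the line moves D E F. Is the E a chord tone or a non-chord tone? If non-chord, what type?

The harmony at that moment is D minor triad (D, F, A); E is not a chord tone.
It is approached by step up from D and left by step up to F.
Step in, step out in the same direction — a passing tone.

Non-chord tone — a passing tone.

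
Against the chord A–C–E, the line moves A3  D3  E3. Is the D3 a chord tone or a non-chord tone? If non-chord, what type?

The harmony at that moment is A minor triad (A, C, E); D3 is not a chord tone.
It is approached by leap down from A3 and left by step up to E3.
Leap in, step out — an appoggiatura.

Non-chord tone — an appoggiatura.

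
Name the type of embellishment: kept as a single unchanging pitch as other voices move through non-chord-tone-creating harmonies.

Pedal tone.

Approach: none. Departure: none — a single pitch is sustained while the chords change around it, passing through harmonies that do not contain it.
No melodic motion at all; the dissonance is created entirely by the moving harmonies against the stationary note — a pedal tone (pedal point).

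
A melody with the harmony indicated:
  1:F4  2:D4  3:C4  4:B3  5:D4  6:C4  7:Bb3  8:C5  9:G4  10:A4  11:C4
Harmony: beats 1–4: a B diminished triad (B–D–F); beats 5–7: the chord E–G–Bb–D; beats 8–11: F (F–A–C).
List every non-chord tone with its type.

C4 (beat 3) — passing tone; C4 (beat 6) — passing tone; G4 (beat 9) — appoggiatura.

The harmony at that moment is B diminished triad (B, D, F); C4 is not a chord tone.
It is approached by step down from D4 and left by step down to B3.
Step in, step out in the same direction — a passing tone.
The harmony at that moment is E half-diminished seventh chord (E, G, Bb, D); C4 is not a chord tone.
It is approached by step down from D4 and left by step down to Bb3.
Step in, step out in the same direction — a passing tone.
The harmony at that moment is F major triad (F, A, C); G4 is not a chord tone.
It is approached by leap down from C5 and left by step up to A4.
Leap in, step out — an appoggiatura.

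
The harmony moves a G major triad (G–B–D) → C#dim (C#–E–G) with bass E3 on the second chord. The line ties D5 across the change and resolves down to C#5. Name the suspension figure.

At the second chord the bass is E3. The suspended D5 lies a seventh above the bass; after resolving down by step to C#5, the interval above the bass becomes a sixth.
Suspension figures are named by those two intervals: 7–6.

7–6 suspension.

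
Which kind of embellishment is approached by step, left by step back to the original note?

Neighbor tone.

Approach: by step. Departure: by step in the opposite direction, back to the starting pitch.
Stepwise on both sides but reversing to return to the same chord tone — a neighbor tone. (Had it continued onward in the same direction it would be a passing tone instead.)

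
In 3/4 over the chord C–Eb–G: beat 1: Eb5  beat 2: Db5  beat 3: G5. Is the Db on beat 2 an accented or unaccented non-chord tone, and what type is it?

The harmony at that moment is C minor triad (C, Eb, G); Db5 is not a chord tone.
It is approached by step down from Eb5 and left by leap up to G5.
Step in, leap out — an escape tone.
It falls on a weak beat, so it is unaccented.

Unaccented escape tone.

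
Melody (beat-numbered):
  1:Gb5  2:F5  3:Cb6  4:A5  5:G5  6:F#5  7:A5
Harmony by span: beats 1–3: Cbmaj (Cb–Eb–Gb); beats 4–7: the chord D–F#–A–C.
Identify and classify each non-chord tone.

The harmony at that moment is Cb major triad (Cb, Eb, Gb); F5 is not a chord tone.
It is approached by step down from Gb5 and left by leap up to Cb6.
Step in, leap out — an escape tone.
The harmony at that moment is D dominant seventh chord (D, F#, A, C); G5 is not a chord tone.
It is approached by step down from A5 and left by step down to F#5.
Step in, step out in the same direction — a passing tone.

F5 (beat 2) — escape tone; G5 (beat 5) — passing tone.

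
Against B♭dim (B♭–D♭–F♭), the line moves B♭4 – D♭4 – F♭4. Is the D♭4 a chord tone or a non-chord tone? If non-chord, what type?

Chord tone (the third of Bb diminished triad).

Bb diminished triad contains B♭, D♭, F♭; D♭ is the third, so it is a chord tone.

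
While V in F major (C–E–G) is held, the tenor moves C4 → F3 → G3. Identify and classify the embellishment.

The harmony at that moment is C major triad (C, E, G); F3 is not a chord tone.
It is approached by leap down from C4 and left by step up to G3.
Leap in, step out — an appoggiatura.

F3 is an appoggiatura.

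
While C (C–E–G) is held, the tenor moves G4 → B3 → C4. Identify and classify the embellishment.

The harmony at that moment is C major triad (C, E, G); B3 is not a chord tone.
It is approached by leap down from G4 and left by step up to C4.
Leap in, step out — an appoggiatura.

B3 is an appoggiatura.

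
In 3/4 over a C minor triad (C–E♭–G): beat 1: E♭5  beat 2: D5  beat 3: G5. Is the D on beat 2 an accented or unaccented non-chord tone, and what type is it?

The harmony at that moment is C minor triad (C, E♭, G); D5 is not a chord tone.
It is approached by step down from E♭5 and left by leap up to G5.
Step in, leap out — an escape tone.
It falls on a weak beat, so it is unaccented.

Unaccented escape tone.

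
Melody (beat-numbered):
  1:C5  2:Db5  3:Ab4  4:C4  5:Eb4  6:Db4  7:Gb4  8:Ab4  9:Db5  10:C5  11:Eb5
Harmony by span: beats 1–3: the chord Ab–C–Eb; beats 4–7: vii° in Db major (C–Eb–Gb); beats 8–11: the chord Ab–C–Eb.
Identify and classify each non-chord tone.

Db5 (beat 2) — escape tone; Db4 (beat 6) — escape tone; Db5 (beat 9) — appoggiatura.

The harmony at that moment is Ab major triad (Ab, C, Eb); Db5 is not a chord tone.
It is approached by step up from C5 and left by leap down to Ab4.
Step in, leap out — an escape tone.
The harmony at that moment is C diminished triad (C, Eb, Gb); Db4 is not a chord tone.
It is approached by step down from Eb4 and left by leap up to Gb4.
Step in, leap out — an escape tone.
The harmony at that moment is Ab major triad (Ab, C, Eb); Db5 is not a chord tone.
It is approached by leap up from Ab4 and left by step down to C5.
Leap in, step out — an appoggiatura.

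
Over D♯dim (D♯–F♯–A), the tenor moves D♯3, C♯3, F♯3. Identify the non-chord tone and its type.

The harmony at that moment is D♯ diminished triad (D♯, F♯, A); C♯3 is not a chord tone.
It is approached by step down from D♯3 and left by leap up to F♯3.
Step in, leap out — an escape tone.

C♯3 is an escape tone.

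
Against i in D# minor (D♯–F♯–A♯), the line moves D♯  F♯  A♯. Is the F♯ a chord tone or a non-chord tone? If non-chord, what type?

Chord tone (the third of D# minor triad).

D# minor triad contains D♯, F♯, A♯; F♯ is the third, so it is a chord tone.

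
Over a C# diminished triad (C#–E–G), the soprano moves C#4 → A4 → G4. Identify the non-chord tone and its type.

The harmony at that moment is C# diminished triad (C#, E, G); A4 is not a chord tone.
It is approached by leap up from C#4 and left by step down to G4.
Leap in, step out — an appoggiatura.

A4 is an appoggiatura.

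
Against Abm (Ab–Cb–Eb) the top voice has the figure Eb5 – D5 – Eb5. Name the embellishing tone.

D5 is a neighbor tone.

The harmony at that moment is Ab minor triad (Ab, Cb, Eb); D5 is not a chord tone.
It is approached by step down from Eb5 and left by step up to Eb5.
Step away and step back to the same note — a neighbor tone (lower neighbor).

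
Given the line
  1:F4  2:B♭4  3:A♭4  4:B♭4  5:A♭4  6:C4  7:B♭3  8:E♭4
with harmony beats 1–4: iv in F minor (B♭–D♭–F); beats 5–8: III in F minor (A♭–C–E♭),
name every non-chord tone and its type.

A♭4 (beat 3) — neighbor tone; B♭3 (beat 7) — escape tone.

The harmony at that moment is B♭ minor triad (B♭, D♭, F); A♭4 is not a chord tone.
It is approached by step down from B♭4 and left by step up to B♭4.
Step away and step back to the same note — a neighbor tone (lower neighbor).
The harmony at that moment is A♭ major triad (A♭, C, E♭); B♭3 is not a chord tone.
It is approached by step down from C4 and left by leap up to E♭4.
Step in, leap out — an escape tone.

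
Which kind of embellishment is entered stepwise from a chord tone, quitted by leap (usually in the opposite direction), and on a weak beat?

Escape tone.

Approach: by step. Departure: by leap. Metric position: weak.
Step in, leap out, from a weak position — an escape tone (échappée). (It is the mirror image of the appoggiatura, which leaps in and steps out on a strong beat.)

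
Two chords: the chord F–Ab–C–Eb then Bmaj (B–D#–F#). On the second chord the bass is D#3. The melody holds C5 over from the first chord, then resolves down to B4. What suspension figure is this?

At the second chord the bass is D#3. The suspended C5 lies a seventh above the bass; after resolving down by step to B4, the interval above the bass becomes a sixth.
Suspension figures are named by those two intervals: 7–6.

7–6 suspension.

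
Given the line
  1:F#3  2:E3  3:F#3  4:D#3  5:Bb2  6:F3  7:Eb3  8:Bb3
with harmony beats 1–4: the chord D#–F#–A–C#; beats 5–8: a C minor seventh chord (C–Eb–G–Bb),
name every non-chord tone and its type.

The harmony at that moment is D# half-diminished seventh chord (D#, F#, A, C#); E3 is not a chord tone.
It is approached by step down from F#3 and left by step up to F#3.
Step away and step back to the same note — a neighbor tone (lower neighbor).
The harmony at that moment is C minor seventh chord (C, Eb, G, Bb); F3 is not a chord tone.
It is approached by leap up from Bb2 and left by step down to Eb3.
Leap in, step out — an appoggiatura.

E3 (beat 2) — neighbor tone; F3 (beat 6) — appoggiatura.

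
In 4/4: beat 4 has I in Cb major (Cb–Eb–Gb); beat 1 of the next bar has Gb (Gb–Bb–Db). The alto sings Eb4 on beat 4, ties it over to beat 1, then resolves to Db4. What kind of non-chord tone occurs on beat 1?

The harmony at that moment is Gb major triad (Gb, Bb, Db); Eb4 is not a chord tone.
It is held over (the same pitch as the preceding Eb4) and left by step down to Db4.
Held over from the previous chord and resolving down by step — a suspension.

Suspension.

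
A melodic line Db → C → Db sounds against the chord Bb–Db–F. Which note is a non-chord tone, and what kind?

The harmony at that moment is Bb minor triad (Bb, Db, F); C is not a chord tone.
It is approached by step down from Db and left by step up to Db.
Step away and step back to the same note — a neighbor tone (lower neighbor).

C is a neighbor tone.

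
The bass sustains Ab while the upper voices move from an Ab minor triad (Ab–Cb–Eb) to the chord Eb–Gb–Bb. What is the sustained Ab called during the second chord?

Pedal tone (pedal point).

The harmony at that moment is Eb minor triad (Eb, Gb, Bb); Ab is not a chord tone.
It is held over (the same pitch as the preceding Ab) and then sustained as the same pitch into the next harmony.
Sustained through a change of harmony — a pedal tone.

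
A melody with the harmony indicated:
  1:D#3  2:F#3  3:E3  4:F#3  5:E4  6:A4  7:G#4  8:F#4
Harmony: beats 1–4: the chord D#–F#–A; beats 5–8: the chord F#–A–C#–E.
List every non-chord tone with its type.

E3 (beat 3) — neighbor tone; G#4 (beat 7) — passing tone.

The harmony at that moment is D# diminished triad (D#, F#, A); E3 is not a chord tone.
It is approached by step down from F#3 and left by step up to F#3.
Step away and step back to the same note — a neighbor tone (lower neighbor).
The harmony at that moment is F# minor seventh chord (F#, A, C#, E); G#4 is not a chord tone.
It is approached by step down from A4 and left by step down to F#4.
Step in, step out in the same direction — a passing tone.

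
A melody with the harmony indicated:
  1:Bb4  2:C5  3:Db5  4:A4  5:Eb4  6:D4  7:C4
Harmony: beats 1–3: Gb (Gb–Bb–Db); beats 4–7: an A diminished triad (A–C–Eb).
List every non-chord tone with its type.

C5 (beat 2) — passing tone; D4 (beat 6) — passing tone.

The harmony at that moment is Gb major triad (Gb, Bb, Db); C5 is not a chord tone.
It is approached by step up from Bb4 and left by step up to Db5.
Step in, step out in the same direction — a passing tone.
The harmony at that moment is A diminished triad (A, C, Eb); D4 is not a chord tone.
It is approached by step down from Eb4 and left by step down to C4.
Step in, step out in the same direction — a passing tone.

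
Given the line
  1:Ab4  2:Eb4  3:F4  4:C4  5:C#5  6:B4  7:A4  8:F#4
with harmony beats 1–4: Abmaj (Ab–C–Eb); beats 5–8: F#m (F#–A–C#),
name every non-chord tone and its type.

F4 (beat 3) — escape tone; B4 (beat 6) — passing tone.

The harmony at that moment is Ab major triad (Ab, C, Eb); F4 is not a chord tone.
It is approached by step up from Eb4 and left by leap down to C4.
Step in, leap out — an escape tone.
The harmony at that moment is F# minor triad (F#, A, C#); B4 is not a chord tone.
It is approached by step down from C#5 and left by step down to A4.
Step in, step out in the same direction — a passing tone.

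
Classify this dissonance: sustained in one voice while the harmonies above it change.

Pedal tone.

Approach: none. Departure: none — a single pitch is sustained while the chords change around it, passing through harmonies that do not contain it.
No melodic motion at all; the dissonance is created entirely by the moving harmonies against the stationary note — a pedal tone (pedal point).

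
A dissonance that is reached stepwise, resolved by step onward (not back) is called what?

Approach: by step. Departure: by step, continuing in the same direction.
Stepwise on both sides with no change of direction means the note fills in the space between two different chord tones — a passing tone. (Had it turned back to its starting note it would be a neighbor tone instead.)

Passing tone.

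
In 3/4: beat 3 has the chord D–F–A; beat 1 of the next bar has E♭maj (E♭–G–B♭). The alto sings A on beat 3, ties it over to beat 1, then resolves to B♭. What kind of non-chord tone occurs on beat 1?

The harmony at that moment is E♭ major triad (E♭, G, B♭); A is not a chord tone.
It is held over (the same pitch as the preceding A) and left by step up to B♭.
Held over from the previous chord and resolving up by step — a retardation.

Retardation.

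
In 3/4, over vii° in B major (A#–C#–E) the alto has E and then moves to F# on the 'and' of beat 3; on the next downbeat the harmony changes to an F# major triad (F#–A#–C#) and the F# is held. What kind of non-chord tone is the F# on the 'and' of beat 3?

The harmony at that moment is A# diminished triad (A#, C#, E); F# is not a chord tone.
It is approached by step up from E and then sustained as the same pitch into the next harmony.
Arriving early and becoming a chord tone when the harmony changes — an anticipation.

Anticipation.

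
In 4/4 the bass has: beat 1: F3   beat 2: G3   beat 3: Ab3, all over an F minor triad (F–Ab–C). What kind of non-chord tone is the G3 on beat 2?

The harmony at that moment is F minor triad (F, Ab, C); G3 is not a chord tone.
It is approached by step up from F3 and left by step up to Ab3.
Step in, step out in the same direction — a passing tone.

Passing tone.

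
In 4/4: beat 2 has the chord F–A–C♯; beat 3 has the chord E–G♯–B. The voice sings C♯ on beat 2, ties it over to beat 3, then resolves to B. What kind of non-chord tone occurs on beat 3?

Suspension.

The harmony at that moment is E major triad (E, G♯, B); C♯ is not a chord tone.
It is held over (the same pitch as the preceding C♯) and left by step down to B.
Held over from the previous chord and resolving down by step — a suspension.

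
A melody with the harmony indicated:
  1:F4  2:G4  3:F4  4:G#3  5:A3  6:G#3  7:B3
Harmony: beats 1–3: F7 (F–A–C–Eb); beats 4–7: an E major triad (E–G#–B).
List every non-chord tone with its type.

The harmony at that moment is F dominant seventh chord (F, A, C, Eb); G4 is not a chord tone.
It is approached by step up from F4 and left by step down to F4.
Step away and step back to the same note — a neighbor tone (upper neighbor).
The harmony at that moment is E major triad (E, G#, B); A3 is not a chord tone.
It is approached by step up from G#3 and left by step down to G#3.
Step away and step back to the same note — a neighbor tone (upper neighbor).

G4 (beat 2) — neighbor tone; A3 (beat 5) — neighbor tone.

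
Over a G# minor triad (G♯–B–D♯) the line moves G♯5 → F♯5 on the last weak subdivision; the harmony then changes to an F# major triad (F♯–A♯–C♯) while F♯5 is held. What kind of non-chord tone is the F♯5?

The harmony at that moment is G♯ minor triad (G♯, B, D♯); F♯5 is not a chord tone.
It is approached by step down from G♯5 and then sustained as the same pitch into the next harmony.
Arriving early and becoming a chord tone when the harmony changes — an anticipation.

F♯5 is an anticipation.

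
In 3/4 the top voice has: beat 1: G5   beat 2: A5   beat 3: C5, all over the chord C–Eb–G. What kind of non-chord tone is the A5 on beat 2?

The harmony at that moment is C minor triad (C, Eb, G); A5 is not a chord tone.
It is approached by step up from G5 and left by leap down to C5.
Step in, leap out, on a weak beat — an escape tone.

Escape tone.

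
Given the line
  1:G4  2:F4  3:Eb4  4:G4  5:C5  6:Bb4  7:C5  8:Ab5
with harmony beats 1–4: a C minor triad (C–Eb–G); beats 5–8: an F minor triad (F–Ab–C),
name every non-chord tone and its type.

The harmony at that moment is C minor triad (C, Eb, G); F4 is not a chord tone.
It is approached by step down from G4 and left by step down to Eb4.
Step in, step out in the same direction — a passing tone.
The harmony at that moment is F minor triad (F, Ab, C); Bb4 is not a chord tone.
It is approached by step down from C5 and left by step up to C5.
Step away and step back to the same note — a neighbor tone (lower neighbor).

F4 (beat 2) — passing tone; Bb4 (beat 6) — neighbor tone.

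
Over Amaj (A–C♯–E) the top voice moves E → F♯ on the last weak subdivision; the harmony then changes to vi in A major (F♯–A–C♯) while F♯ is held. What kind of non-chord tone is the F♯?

F♯ is an anticipation.

The harmony at that moment is A major triad (A, C♯, E); F♯ is not a chord tone.
It is approached by step up from E and then sustained as the same pitch into the next harmony.
Arriving early and becoming a chord tone when the harmony changes — an anticipation.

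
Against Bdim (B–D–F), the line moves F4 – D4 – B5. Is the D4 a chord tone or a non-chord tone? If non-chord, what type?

Chord tone (the third of B diminished triad).

B diminished triad contains B, D, F; D is the third, so it is a chord tone.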